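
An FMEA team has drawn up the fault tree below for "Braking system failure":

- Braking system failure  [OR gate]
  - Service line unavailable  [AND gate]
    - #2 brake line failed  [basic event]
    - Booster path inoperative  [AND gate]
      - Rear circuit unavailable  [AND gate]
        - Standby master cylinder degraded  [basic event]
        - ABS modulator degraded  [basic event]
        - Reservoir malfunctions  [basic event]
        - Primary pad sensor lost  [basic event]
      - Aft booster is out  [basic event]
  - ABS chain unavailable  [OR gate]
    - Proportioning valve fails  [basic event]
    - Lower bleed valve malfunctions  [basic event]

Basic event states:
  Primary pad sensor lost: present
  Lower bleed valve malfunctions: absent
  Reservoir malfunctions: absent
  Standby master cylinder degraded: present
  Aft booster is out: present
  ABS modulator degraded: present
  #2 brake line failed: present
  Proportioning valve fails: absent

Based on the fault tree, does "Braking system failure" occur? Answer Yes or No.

No

Rear circuit unavailable [AND]: Standby master cylinder degraded=occurs, ABS modulator degraded=occurs, Reservoir malfunctions=not, Primary pad sensor lost=occurs → not all inputs occur → does not occur.
Booster path inoperative [AND]: Rear circuit unavailable=not, Aft booster is out=occurs → not all inputs occur → does not occur.
Service line unavailable [AND]: #2 brake line failed=occurs, Booster path inoperative=not → not all inputs occur → does not occur.
ABS chain unavailable [OR]: Proportioning valve fails=not, Lower bleed valve malfunctions=not → no input occurs → does not occur.
Braking system failure [OR]: Service line unavailable=not, ABS chain unavailable=not → no input occurs → does not occur.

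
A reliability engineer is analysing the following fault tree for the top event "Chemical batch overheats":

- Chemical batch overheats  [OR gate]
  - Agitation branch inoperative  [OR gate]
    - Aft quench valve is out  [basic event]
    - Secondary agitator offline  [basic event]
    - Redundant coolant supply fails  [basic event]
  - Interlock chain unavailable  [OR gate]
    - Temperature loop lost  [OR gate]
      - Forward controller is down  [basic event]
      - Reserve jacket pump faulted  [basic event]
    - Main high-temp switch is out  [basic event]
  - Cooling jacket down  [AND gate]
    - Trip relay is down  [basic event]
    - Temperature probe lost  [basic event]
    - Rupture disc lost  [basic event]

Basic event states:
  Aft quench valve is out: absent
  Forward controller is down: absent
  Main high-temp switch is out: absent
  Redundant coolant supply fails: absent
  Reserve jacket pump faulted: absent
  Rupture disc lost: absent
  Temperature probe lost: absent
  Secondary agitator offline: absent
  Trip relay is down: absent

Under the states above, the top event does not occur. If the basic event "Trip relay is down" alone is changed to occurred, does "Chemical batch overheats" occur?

Counterfactual: set "Trip relay is down" to occurred.
Agitation branch inoperative [OR]: Aft quench valve is out=not, Secondary agitator offline=not, Redundant coolant supply fails=not → no input occurs → does not occur.
Temperature loop lost [OR]: Forward controller is down=not, Reserve jacket pump faulted=not → no input occurs → does not occur.
Interlock chain unavailable [OR]: Temperature loop lost=not, Main high-temp switch is out=not → no input occurs → does not occur.
Cooling jacket down [AND]: Trip relay is down=occurs, Temperature probe lost=not, Rupture disc lost=not → not all inputs occur → does not occur.
Chemical batch overheats [OR]: Agitation branch inoperative=not, Interlock chain unavailable=not, Cooling jacket down=not → no input occurs → does not occur.

No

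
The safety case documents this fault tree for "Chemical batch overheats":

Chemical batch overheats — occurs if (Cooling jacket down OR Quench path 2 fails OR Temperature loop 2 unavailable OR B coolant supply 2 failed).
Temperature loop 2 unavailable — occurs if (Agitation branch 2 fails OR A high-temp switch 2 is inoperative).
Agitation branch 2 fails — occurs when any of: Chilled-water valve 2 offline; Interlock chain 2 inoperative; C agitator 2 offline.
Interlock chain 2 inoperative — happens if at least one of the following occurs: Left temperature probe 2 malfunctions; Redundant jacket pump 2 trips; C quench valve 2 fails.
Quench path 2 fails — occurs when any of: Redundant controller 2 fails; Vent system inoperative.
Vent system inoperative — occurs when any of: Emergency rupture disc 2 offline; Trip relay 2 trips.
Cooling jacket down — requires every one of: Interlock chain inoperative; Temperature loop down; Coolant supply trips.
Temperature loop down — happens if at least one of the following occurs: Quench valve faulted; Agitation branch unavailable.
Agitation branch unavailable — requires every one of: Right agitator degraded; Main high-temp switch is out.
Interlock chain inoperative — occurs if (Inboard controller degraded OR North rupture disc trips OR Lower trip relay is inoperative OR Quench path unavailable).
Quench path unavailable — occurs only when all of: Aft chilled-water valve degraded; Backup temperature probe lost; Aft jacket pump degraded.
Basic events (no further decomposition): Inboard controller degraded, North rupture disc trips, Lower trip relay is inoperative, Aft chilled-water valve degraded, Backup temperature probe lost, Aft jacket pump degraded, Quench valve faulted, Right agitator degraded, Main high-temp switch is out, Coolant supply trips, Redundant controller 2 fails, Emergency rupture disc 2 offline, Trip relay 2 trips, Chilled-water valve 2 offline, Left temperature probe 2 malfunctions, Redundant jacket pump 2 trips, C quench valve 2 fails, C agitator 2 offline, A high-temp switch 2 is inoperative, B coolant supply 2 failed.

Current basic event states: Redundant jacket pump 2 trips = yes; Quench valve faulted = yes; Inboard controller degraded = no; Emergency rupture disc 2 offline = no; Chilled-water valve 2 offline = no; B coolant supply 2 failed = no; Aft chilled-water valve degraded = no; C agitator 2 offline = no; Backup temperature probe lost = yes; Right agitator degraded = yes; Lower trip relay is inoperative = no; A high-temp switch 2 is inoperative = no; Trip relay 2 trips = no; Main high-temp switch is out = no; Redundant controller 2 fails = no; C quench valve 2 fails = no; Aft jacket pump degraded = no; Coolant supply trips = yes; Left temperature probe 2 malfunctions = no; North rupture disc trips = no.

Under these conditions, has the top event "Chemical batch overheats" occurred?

Quench path unavailable [AND]: Aft chilled-water valve degraded=not, Backup temperature probe lost=occurs, Aft jacket pump degraded=not → not all inputs occur → does not occur.
Interlock chain inoperative [OR]: Inboard controller degraded=not, North rupture disc trips=not, Lower trip relay is inoperative=not, Quench path unavailable=not → no input occurs → does not occur.
Agitation branch unavailable [AND]: Right agitator degraded=occurs, Main high-temp switch is out=not → not all inputs occur → does not occur.
Temperature loop down [OR]: Quench valve faulted=occurs, Agitation branch unavailable=not → at least one input occurs → occurs.
Cooling jacket down [AND]: Interlock chain inoperative=not, Temperature loop down=occurs, Coolant supply trips=occurs → not all inputs occur → does not occur.
Vent system inoperative [OR]: Emergency rupture disc 2 offline=not, Trip relay 2 trips=not → no input occurs → does not occur.
Quench path 2 fails [OR]: Redundant controller 2 fails=not, Vent system inoperative=not → no input occurs → does not occur.
Interlock chain 2 inoperative [OR]: Left temperature probe 2 malfunctions=not, Redundant jacket pump 2 trips=occurs, C quench valve 2 fails=not → at least one input occurs → occurs.
Agitation branch 2 fails [OR]: Chilled-water valve 2 offline=not, Interlock chain 2 inoperative=occurs, C agitator 2 offline=not → at least one input occurs → occurs.
Temperature loop 2 unavailable [OR]: Agitation branch 2 fails=occurs, A high-temp switch 2 is inoperative=not → at least one input occurs → occurs.
Chemical batch overheats [OR]: Cooling jacket down=not, Quench path 2 fails=not, Temperature loop 2 unavailable=occurs, B coolant supply 2 failed=not → at least one input occurs → occurs.

Yes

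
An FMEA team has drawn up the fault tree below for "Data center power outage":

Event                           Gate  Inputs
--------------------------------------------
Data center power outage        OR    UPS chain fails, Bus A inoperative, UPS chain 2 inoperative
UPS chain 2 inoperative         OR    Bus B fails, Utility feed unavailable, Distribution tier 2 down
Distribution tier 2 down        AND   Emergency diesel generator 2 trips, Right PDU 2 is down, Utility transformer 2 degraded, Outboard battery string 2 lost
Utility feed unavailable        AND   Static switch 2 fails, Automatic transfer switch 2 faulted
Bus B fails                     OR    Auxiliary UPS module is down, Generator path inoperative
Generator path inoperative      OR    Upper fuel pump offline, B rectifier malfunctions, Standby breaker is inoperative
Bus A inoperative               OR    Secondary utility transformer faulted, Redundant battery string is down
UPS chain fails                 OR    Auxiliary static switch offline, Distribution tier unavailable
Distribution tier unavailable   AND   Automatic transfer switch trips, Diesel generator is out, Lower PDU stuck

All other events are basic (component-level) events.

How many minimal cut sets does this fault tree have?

10

Distribution tier unavailable [AND]: one cut set from each child combined → 1 × 1 × 1 = 1 cut set(s).
UPS chain fails [OR]: union of children's cut sets → 2 cut set(s).
Bus A inoperative [OR]: union of children's cut sets → 2 cut set(s).
Generator path inoperative [OR]: union of children's cut sets → 3 cut set(s).
Bus B fails [OR]: union of children's cut sets → 4 cut set(s).
Utility feed unavailable [AND]: one cut set from each child combined → 1 × 1 = 1 cut set(s).
Distribution tier 2 down [AND]: one cut set from each child combined → 1 × 1 × 1 × 1 = 1 cut set(s).
UPS chain 2 inoperative [OR]: union of children's cut sets → 6 cut set(s).
Data center power outage [OR]: union of children's cut sets → 10 cut set(s).
Minimal cut sets: {Auxiliary static switch offline}; {Automatic transfer switch trips, Diesel generator is out, Lower PDU stuck}; {Secondary utility transformer faulted}; {Redundant battery string is down}; {Auxiliary UPS module is down}; {Upper fuel pump offline}; {B rectifier malfunctions}; {Standby breaker is inoperative}; {Automatic transfer switch 2 faulted, Static switch 2 fails}; {Emergency diesel generator 2 trips, Outboard battery string 2 lost, Right PDU 2 is down, Utility transformer 2 degraded}.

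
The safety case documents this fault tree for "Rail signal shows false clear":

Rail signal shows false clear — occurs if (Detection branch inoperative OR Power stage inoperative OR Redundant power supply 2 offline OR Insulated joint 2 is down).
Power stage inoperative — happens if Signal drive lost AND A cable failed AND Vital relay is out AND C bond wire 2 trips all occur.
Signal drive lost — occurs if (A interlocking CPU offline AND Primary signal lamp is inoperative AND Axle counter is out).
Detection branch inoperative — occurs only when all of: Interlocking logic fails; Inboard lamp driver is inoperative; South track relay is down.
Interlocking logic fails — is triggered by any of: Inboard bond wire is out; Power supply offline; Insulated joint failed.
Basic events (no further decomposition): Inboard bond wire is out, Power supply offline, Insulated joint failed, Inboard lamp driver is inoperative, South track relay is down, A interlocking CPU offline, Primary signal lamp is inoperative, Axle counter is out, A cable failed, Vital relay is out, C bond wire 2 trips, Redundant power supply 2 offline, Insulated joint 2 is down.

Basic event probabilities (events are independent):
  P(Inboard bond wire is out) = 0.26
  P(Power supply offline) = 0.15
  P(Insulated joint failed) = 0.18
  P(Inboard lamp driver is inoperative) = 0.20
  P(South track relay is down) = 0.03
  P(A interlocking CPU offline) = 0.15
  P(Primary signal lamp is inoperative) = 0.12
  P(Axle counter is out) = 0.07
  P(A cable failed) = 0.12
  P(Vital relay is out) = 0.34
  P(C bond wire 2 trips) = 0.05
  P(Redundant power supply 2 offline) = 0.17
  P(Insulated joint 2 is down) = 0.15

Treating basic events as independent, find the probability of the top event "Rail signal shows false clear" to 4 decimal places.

P(Interlocking logic fails) [OR] = 1 − (1−0.26) × (1−0.15) × (1−0.18) = 0.484220
P(Detection branch inoperative) [AND] = 0.484220 × 0.20 × 0.03 = 0.002905
P(Signal drive lost) [AND] = 0.15 × 0.12 × 0.07 = 0.001260
P(Power stage inoperative) [AND] = 0.001260 × 0.12 × 0.34 × 0.05 = 0.000003
P(Rail signal shows false clear) [OR] = 1 − (1−0.002905) × (1−0.000003) × (1−0.17) × (1−0.15) = 0.296552
Rounded to 4 decimal places: P(Rail signal shows false clear) ≈ 0.2966.

0.2966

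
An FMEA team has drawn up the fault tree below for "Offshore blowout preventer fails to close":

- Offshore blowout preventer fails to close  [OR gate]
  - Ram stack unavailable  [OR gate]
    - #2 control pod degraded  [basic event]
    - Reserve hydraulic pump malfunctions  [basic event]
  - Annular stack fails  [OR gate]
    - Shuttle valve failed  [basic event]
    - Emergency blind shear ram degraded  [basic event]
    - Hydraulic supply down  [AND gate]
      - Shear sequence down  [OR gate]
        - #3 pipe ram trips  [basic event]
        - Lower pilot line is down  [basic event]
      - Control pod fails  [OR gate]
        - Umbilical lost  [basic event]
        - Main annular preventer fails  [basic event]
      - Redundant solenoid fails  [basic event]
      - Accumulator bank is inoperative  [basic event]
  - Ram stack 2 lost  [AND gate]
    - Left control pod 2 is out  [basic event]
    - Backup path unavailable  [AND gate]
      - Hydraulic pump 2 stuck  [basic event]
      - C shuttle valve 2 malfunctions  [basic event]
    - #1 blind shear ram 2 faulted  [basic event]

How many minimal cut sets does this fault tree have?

Ram stack unavailable [OR]: union of children's cut sets → 2 cut set(s).
Shear sequence down [OR]: union of children's cut sets → 2 cut set(s).
Control pod fails [OR]: union of children's cut sets → 2 cut set(s).
Hydraulic supply down [AND]: one cut set from each child combined → 2 × 2 × 1 × 1 = 4 cut set(s).
Annular stack fails [OR]: union of children's cut sets → 6 cut set(s).
Backup path unavailable [AND]: one cut set from each child combined → 1 × 1 = 1 cut set(s).
Ram stack 2 lost [AND]: one cut set from each child combined → 1 × 1 × 1 = 1 cut set(s).
Offshore blowout preventer fails to close [OR]: union of children's cut sets → 9 cut set(s).
Minimal cut sets: {#2 control pod degraded}; {Reserve hydraulic pump malfunctions}; {Shuttle valve failed}; {Emergency blind shear ram degraded}; {#3 pipe ram trips, Accumulator bank is inoperative, Redundant solenoid fails, Umbilical lost}; {#3 pipe ram trips, Accumulator bank is inoperative, Main annular preventer fails, Redundant solenoid fails}; {Accumulator bank is inoperative, Lower pilot line is down, Redundant solenoid fails, Umbilical lost}; {Accumulator bank is inoperative, Lower pilot line is down, Main annular preventer fails, Redundant solenoid fails}; {#1 blind shear ram 2 faulted, C shuttle valve 2 malfunctions, Hydraulic pump 2 stuck, Left control pod 2 is out}.

9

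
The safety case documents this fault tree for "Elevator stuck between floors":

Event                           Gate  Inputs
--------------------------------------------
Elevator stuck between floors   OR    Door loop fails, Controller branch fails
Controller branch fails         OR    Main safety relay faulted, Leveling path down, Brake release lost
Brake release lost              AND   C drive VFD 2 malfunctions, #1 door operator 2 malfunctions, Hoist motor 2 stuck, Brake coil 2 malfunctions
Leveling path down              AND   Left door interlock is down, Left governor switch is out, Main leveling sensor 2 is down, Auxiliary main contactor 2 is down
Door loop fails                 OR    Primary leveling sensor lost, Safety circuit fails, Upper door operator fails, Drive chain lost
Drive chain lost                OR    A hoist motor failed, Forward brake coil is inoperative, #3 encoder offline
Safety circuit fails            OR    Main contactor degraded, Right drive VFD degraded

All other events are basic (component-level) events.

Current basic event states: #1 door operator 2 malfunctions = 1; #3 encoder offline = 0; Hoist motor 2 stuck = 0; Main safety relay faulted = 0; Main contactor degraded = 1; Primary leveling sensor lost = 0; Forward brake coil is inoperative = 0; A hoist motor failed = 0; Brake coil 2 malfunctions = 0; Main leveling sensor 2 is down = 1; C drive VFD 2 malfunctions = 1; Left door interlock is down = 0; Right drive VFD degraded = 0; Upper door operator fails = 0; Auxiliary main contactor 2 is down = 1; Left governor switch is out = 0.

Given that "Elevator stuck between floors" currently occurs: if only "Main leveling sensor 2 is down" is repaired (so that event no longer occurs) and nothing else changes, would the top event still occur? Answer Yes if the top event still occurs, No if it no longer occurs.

Counterfactual: set "Main leveling sensor 2 is down" to not occurred.
Safety circuit fails [OR]: Main contactor degraded=occurs, Right drive VFD degraded=not → at least one input occurs → occurs.
Drive chain lost [OR]: A hoist motor failed=not, Forward brake coil is inoperative=not, #3 encoder offline=not → no input occurs → does not occur.
Door loop fails [OR]: Primary leveling sensor lost=not, Safety circuit fails=occurs, Upper door operator fails=not, Drive chain lost=not → at least one input occurs → occurs.
Leveling path down [AND]: Left door interlock is down=not, Left governor switch is out=not, Main leveling sensor 2 is down=not, Auxiliary main contactor 2 is down=occurs → not all inputs occur → does not occur.
Brake release lost [AND]: C drive VFD 2 malfunctions=occurs, #1 door operator 2 malfunctions=occurs, Hoist motor 2 stuck=not, Brake coil 2 malfunctions=not → not all inputs occur → does not occur.
Controller branch fails [OR]: Main safety relay faulted=not, Leveling path down=not, Brake release lost=not → no input occurs → does not occur.
Elevator stuck between floors [OR]: Door loop fails=occurs, Controller branch fails=not → at least one input occurs → occurs.

Yes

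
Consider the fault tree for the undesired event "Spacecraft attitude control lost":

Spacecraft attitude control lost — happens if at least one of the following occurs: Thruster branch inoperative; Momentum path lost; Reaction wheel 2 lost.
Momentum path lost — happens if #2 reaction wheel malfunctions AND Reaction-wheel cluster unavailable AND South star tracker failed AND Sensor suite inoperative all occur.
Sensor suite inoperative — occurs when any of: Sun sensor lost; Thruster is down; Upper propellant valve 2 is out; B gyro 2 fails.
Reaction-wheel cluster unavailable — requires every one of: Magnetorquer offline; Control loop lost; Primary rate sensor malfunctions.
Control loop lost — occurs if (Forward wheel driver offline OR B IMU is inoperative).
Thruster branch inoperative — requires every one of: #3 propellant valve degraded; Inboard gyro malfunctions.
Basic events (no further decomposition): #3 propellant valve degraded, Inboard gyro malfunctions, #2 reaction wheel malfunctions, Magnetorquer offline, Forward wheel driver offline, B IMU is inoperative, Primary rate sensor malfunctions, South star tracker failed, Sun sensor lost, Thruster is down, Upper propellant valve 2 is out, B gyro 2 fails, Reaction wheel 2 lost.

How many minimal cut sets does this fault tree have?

Thruster branch inoperative [AND]: one cut set from each child combined → 1 × 1 = 1 cut set(s).
Control loop lost [OR]: union of children's cut sets → 2 cut set(s).
Reaction-wheel cluster unavailable [AND]: one cut set from each child combined → 1 × 2 × 1 = 2 cut set(s).
Sensor suite inoperative [OR]: union of children's cut sets → 4 cut set(s).
Momentum path lost [AND]: one cut set from each child combined → 1 × 2 × 1 × 4 = 8 cut set(s).
Spacecraft attitude control lost [OR]: union of children's cut sets → 10 cut set(s).
Minimal cut sets: {#3 propellant valve degraded, Inboard gyro malfunctions}; {#2 reaction wheel malfunctions, Forward wheel driver offline, Magnetorquer offline, Primary rate sensor malfunctions, South star tracker failed, Sun sensor lost}; {#2 reaction wheel malfunctions, Forward wheel driver offline, Magnetorquer offline, Primary rate sensor malfunctions, South star tracker failed, Thruster is down}; {#2 reaction wheel malfunctions, Forward wheel driver offline, Magnetorquer offline, Primary rate sensor malfunctions, South star tracker failed, Upper propellant valve 2 is out}; {#2 reaction wheel malfunctions, B gyro 2 fails, Forward wheel driver offline, Magnetorquer offline, Primary rate sensor malfunctions, South star tracker failed}; {#2 reaction wheel malfunctions, B IMU is inoperative, Magnetorquer offline, Primary rate sensor malfunctions, South star tracker failed, Sun sensor lost}; {#2 reaction wheel malfunctions, B IMU is inoperative, Magnetorquer offline, Primary rate sensor malfunctions, South star tracker failed, Thruster is down}; {#2 reaction wheel malfunctions, B IMU is inoperative, Magnetorquer offline, Primary rate sensor malfunctions, South star tracker failed, Upper propellant valve 2 is out}; {#2 reaction wheel malfunctions, B IMU is inoperative, B gyro 2 fails, Magnetorquer offline, Primary rate sensor malfunctions, South star tracker failed}; {Reaction wheel 2 lost}.

10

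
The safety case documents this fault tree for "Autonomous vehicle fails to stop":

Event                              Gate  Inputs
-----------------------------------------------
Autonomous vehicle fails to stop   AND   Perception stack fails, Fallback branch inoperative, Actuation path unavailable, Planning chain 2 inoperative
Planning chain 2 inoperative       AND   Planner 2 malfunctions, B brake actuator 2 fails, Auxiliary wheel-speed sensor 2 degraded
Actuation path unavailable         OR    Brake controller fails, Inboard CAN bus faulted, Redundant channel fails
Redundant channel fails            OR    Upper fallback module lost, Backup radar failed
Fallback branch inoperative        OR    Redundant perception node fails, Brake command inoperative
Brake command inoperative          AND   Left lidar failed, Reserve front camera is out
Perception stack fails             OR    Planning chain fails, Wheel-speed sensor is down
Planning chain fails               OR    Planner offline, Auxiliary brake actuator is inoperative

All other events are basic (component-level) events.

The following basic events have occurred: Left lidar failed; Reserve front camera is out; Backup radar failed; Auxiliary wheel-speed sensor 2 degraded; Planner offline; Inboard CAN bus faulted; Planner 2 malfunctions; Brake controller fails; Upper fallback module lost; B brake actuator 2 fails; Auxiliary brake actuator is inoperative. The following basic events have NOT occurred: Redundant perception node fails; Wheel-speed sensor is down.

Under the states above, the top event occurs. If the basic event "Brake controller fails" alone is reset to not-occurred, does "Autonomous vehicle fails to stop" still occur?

Yes

Counterfactual: set "Brake controller fails" to not occurred.
Planning chain fails [OR]: Planner offline=occurs, Auxiliary brake actuator is inoperative=occurs → at least one input occurs → occurs.
Perception stack fails [OR]: Planning chain fails=occurs, Wheel-speed sensor is down=not → at least one input occurs → occurs.
Brake command inoperative [AND]: Left lidar failed=occurs, Reserve front camera is out=occurs → all inputs occur → occurs.
Fallback branch inoperative [OR]: Redundant perception node fails=not, Brake command inoperative=occurs → at least one input occurs → occurs.
Redundant channel fails [OR]: Upper fallback module lost=occurs, Backup radar failed=occurs → at least one input occurs → occurs.
Actuation path unavailable [OR]: Brake controller fails=not, Inboard CAN bus faulted=occurs, Redundant channel fails=occurs → at least one input occurs → occurs.
Planning chain 2 inoperative [AND]: Planner 2 malfunctions=occurs, B brake actuator 2 fails=occurs, Auxiliary wheel-speed sensor 2 degraded=occurs → all inputs occur → occurs.
Autonomous vehicle fails to stop [AND]: Perception stack fails=occurs, Fallback branch inoperative=occurs, Actuation path unavailable=occurs, Planning chain 2 inoperative=occurs → all inputs occur → occurs.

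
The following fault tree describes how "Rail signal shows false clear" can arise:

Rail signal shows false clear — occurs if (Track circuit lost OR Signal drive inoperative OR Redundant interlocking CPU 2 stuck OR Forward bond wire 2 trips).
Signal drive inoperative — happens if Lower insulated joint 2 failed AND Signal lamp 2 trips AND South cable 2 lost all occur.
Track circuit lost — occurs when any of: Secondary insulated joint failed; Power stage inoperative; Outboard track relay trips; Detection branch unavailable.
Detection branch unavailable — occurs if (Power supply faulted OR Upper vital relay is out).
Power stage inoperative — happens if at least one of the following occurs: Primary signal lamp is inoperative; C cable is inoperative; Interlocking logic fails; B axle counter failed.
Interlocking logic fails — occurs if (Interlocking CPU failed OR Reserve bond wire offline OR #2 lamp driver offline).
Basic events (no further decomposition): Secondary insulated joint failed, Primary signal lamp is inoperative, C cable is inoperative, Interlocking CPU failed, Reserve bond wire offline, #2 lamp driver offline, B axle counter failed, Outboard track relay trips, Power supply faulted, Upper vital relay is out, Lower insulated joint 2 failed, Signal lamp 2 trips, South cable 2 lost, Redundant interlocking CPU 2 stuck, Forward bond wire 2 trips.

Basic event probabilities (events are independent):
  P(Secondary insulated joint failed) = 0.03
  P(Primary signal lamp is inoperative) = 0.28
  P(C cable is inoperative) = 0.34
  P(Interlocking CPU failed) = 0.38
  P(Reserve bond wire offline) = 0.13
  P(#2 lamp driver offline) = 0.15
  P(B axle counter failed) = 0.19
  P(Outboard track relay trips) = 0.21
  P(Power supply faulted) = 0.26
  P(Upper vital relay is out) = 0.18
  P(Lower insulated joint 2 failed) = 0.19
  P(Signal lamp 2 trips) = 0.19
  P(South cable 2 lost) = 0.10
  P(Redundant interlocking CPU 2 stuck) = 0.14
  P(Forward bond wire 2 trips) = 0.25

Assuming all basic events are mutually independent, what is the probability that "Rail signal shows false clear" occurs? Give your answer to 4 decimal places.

0.9473

P(Interlocking logic fails) [OR] = 1 − (1−0.38) × (1−0.13) × (1−0.15) = 0.541510
P(Power stage inoperative) [OR] = 1 − (1−0.28) × (1−0.34) × (1−0.541510) × (1−0.19) = 0.823522
P(Detection branch unavailable) [OR] = 1 − (1−0.26) × (1−0.18) = 0.393200
P(Track circuit lost) [OR] = 1 − (1−0.03) × (1−0.823522) × (1−0.21) × (1−0.393200) = 0.917939
P(Signal drive inoperative) [AND] = 0.19 × 0.19 × 0.10 = 0.003610
P(Rail signal shows false clear) [OR] = 1 − (1−0.917939) × (1−0.003610) × (1−0.14) × (1−0.25) = 0.947262
Rounded to 4 decimal places: P(Rail signal shows false clear) ≈ 0.9473.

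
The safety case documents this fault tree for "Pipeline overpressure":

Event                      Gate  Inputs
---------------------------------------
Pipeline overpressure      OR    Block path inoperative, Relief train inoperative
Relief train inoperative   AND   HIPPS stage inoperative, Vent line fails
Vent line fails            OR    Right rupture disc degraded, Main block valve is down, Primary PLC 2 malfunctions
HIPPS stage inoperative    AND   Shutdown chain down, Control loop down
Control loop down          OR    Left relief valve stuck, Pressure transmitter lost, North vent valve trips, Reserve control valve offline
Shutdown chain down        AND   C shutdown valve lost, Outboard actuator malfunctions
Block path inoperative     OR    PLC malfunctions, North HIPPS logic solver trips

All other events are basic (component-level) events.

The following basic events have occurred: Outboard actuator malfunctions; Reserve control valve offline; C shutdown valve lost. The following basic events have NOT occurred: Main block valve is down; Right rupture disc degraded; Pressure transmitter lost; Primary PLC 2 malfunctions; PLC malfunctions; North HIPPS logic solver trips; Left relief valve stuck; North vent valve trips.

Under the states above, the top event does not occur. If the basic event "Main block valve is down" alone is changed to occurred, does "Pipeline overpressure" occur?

Counterfactual: set "Main block valve is down" to occurred.
Block path inoperative [OR]: PLC malfunctions=not, North HIPPS logic solver trips=not → no input occurs → does not occur.
Shutdown chain down [AND]: C shutdown valve lost=occurs, Outboard actuator malfunctions=occurs → all inputs occur → occurs.
Control loop down [OR]: Left relief valve stuck=not, Pressure transmitter lost=not, North vent valve trips=not, Reserve control valve offline=occurs → at least one input occurs → occurs.
HIPPS stage inoperative [AND]: Shutdown chain down=occurs, Control loop down=occurs → all inputs occur → occurs.
Vent line fails [OR]: Right rupture disc degraded=not, Main block valve is down=occurs, Primary PLC 2 malfunctions=not → at least one input occurs → occurs.
Relief train inoperative [AND]: HIPPS stage inoperative=occurs, Vent line fails=occurs → all inputs occur → occurs.
Pipeline overpressure [OR]: Block path inoperative=not, Relief train inoperative=occurs → at least one input occurs → occurs.

Yes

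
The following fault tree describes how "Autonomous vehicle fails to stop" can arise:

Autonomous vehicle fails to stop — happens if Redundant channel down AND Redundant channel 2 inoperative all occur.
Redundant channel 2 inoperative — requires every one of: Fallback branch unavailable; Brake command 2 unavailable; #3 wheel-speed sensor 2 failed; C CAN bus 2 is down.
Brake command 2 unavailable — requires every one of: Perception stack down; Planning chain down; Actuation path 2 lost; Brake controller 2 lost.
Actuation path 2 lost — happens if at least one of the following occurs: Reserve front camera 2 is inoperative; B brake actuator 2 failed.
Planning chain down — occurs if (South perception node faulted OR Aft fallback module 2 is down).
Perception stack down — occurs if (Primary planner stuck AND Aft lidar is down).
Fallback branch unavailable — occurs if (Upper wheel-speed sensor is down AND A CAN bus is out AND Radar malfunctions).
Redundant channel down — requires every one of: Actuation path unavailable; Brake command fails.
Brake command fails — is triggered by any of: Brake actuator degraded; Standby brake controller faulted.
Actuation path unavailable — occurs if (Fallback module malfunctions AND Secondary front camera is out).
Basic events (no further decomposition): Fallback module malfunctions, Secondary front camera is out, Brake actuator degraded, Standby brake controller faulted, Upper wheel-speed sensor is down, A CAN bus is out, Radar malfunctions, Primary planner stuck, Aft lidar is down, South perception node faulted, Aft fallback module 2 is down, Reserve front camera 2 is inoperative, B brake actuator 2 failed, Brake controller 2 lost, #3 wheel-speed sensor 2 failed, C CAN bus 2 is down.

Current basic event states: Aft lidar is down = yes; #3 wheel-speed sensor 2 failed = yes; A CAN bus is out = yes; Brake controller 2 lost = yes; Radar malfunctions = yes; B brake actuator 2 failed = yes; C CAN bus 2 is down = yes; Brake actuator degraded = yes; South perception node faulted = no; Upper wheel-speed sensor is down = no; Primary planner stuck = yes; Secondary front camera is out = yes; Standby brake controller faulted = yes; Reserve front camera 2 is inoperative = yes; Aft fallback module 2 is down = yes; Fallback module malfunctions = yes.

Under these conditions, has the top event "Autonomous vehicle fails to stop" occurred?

Actuation path unavailable [AND]: Fallback module malfunctions=occurs, Secondary front camera is out=occurs → all inputs occur → occurs.
Brake command fails [OR]: Brake actuator degraded=occurs, Standby brake controller faulted=occurs → at least one input occurs → occurs.
Redundant channel down [AND]: Actuation path unavailable=occurs, Brake command fails=occurs → all inputs occur → occurs.
Fallback branch unavailable [AND]: Upper wheel-speed sensor is down=not, A CAN bus is out=occurs, Radar malfunctions=occurs → not all inputs occur → does not occur.
Perception stack down [AND]: Primary planner stuck=occurs, Aft lidar is down=occurs → all inputs occur → occurs.
Planning chain down [OR]: South perception node faulted=not, Aft fallback module 2 is down=occurs → at least one input occurs → occurs.
Actuation path 2 lost [OR]: Reserve front camera 2 is inoperative=occurs, B brake actuator 2 failed=occurs → at least one input occurs → occurs.
Brake command 2 unavailable [AND]: Perception stack down=occurs, Planning chain down=occurs, Actuation path 2 lost=occurs, Brake controller 2 lost=occurs → all inputs occur → occurs.
Redundant channel 2 inoperative [AND]: Fallback branch unavailable=not, Brake command 2 unavailable=occurs, #3 wheel-speed sensor 2 failed=occurs, C CAN bus 2 is down=occurs → not all inputs occur → does not occur.
Autonomous vehicle fails to stop [AND]: Redundant channel down=occurs, Redundant channel 2 inoperative=not → not all inputs occur → does not occur.

No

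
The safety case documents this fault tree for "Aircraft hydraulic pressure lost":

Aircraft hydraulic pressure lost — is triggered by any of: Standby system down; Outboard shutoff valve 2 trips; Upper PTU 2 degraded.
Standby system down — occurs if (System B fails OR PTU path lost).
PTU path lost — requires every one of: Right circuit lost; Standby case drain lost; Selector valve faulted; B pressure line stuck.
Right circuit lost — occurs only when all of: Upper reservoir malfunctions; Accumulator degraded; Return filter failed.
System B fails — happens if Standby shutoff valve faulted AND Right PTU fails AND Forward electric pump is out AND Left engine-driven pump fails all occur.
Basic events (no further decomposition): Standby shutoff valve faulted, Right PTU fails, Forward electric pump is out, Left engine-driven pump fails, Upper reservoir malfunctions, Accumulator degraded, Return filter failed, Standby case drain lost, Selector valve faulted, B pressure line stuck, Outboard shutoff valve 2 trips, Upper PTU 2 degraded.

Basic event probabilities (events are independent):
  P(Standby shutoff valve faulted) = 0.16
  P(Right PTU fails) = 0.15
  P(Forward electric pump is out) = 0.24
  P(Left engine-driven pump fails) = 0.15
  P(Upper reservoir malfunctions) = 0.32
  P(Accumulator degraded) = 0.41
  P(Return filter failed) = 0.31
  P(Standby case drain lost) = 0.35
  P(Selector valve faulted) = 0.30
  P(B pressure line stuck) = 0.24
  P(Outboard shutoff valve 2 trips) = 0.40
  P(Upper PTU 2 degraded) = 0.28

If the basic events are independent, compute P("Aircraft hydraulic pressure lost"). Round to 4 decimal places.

0.5688

P(System B fails) [AND] = 0.16 × 0.15 × 0.24 × 0.15 = 0.000864
P(Right circuit lost) [AND] = 0.32 × 0.41 × 0.31 = 0.040672
P(PTU path lost) [AND] = 0.040672 × 0.35 × 0.30 × 0.24 = 0.001025
P(Standby system down) [OR] = 1 − (1−0.000864) × (1−0.001025) = 0.001888
P(Aircraft hydraulic pressure lost) [OR] = 1 − (1−0.001888) × (1−0.40) × (1−0.28) = 0.568816
Rounded to 4 decimal places: P(Aircraft hydraulic pressure lost) ≈ 0.5688.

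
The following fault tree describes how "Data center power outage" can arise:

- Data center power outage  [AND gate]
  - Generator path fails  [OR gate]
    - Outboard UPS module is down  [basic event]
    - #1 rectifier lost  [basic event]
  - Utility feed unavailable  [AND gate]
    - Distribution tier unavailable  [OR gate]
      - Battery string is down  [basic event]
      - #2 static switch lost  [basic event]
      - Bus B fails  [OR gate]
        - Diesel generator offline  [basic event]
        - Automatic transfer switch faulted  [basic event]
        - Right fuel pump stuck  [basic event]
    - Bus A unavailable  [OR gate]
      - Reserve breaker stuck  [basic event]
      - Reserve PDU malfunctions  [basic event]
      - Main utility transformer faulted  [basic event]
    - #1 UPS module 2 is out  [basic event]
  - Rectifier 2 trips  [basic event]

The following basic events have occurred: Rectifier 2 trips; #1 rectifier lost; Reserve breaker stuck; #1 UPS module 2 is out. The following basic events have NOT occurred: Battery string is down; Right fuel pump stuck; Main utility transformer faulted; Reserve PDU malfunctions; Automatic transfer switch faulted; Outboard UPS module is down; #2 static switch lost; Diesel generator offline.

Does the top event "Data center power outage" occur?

Generator path fails [OR]: Outboard UPS module is down=not, #1 rectifier lost=occurs → at least one input occurs → occurs.
Bus B fails [OR]: Diesel generator offline=not, Automatic transfer switch faulted=not, Right fuel pump stuck=not → no input occurs → does not occur.
Distribution tier unavailable [OR]: Battery string is down=not, #2 static switch lost=not, Bus B fails=not → no input occurs → does not occur.
Bus A unavailable [OR]: Reserve breaker stuck=occurs, Reserve PDU malfunctions=not, Main utility transformer faulted=not → at least one input occurs → occurs.
Utility feed unavailable [AND]: Distribution tier unavailable=not, Bus A unavailable=occurs, #1 UPS module 2 is out=occurs → not all inputs occur → does not occur.
Data center power outage [AND]: Generator path fails=occurs, Utility feed unavailable=not, Rectifier 2 trips=occurs → not all inputs occur → does not occur.

No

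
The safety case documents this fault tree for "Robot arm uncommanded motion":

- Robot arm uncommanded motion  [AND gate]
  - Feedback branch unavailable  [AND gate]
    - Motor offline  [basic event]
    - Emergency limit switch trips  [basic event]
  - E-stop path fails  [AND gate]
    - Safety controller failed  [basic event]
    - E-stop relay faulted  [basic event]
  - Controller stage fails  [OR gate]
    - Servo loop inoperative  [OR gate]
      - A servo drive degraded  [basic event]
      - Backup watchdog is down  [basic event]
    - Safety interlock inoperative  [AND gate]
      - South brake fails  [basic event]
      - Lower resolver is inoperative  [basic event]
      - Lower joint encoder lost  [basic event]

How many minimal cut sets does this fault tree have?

3

Feedback branch unavailable [AND]: one cut set from each child combined → 1 × 1 = 1 cut set(s).
E-stop path fails [AND]: one cut set from each child combined → 1 × 1 = 1 cut set(s).
Servo loop inoperative [OR]: union of children's cut sets → 2 cut set(s).
Safety interlock inoperative [AND]: one cut set from each child combined → 1 × 1 × 1 = 1 cut set(s).
Controller stage fails [OR]: union of children's cut sets → 3 cut set(s).
Robot arm uncommanded motion [AND]: one cut set from each child combined → 1 × 1 × 3 = 3 cut set(s).
Minimal cut sets: {A servo drive degraded, E-stop relay faulted, Emergency limit switch trips, Motor offline, Safety controller failed}; {Backup watchdog is down, E-stop relay faulted, Emergency limit switch trips, Motor offline, Safety controller failed}; {E-stop relay faulted, Emergency limit switch trips, Lower joint encoder lost, Lower resolver is inoperative, Motor offline, Safety controller failed, South brake fails}.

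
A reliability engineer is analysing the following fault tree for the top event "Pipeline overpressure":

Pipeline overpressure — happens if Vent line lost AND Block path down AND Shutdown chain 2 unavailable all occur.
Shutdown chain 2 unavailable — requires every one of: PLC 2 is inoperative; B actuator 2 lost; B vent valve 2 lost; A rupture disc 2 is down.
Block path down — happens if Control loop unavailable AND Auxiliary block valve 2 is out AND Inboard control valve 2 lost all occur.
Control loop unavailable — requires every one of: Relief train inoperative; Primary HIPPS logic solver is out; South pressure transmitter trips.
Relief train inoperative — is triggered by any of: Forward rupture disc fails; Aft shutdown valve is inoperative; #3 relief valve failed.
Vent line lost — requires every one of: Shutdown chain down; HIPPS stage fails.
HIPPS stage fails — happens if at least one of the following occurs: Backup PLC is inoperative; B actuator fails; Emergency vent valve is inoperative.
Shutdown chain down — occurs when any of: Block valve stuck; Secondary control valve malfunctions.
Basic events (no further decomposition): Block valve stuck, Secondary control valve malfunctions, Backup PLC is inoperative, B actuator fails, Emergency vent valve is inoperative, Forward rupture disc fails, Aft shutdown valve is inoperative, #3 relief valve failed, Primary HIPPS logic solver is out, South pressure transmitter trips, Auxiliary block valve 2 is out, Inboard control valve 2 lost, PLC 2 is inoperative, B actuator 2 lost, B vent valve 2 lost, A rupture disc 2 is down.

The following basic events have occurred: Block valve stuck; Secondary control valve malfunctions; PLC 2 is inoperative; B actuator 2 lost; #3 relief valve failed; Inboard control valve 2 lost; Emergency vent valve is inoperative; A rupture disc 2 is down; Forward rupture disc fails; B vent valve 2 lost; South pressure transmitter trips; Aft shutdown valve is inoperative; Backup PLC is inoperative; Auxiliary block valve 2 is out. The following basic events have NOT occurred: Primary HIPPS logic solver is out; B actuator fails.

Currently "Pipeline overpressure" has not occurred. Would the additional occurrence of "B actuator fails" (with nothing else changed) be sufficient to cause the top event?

Counterfactual: set "B actuator fails" to occurred.
Shutdown chain down [OR]: Block valve stuck=occurs, Secondary control valve malfunctions=occurs → at least one input occurs → occurs.
HIPPS stage fails [OR]: Backup PLC is inoperative=occurs, B actuator fails=occurs, Emergency vent valve is inoperative=occurs → at least one input occurs → occurs.
Vent line lost [AND]: Shutdown chain down=occurs, HIPPS stage fails=occurs → all inputs occur → occurs.
Relief train inoperative [OR]: Forward rupture disc fails=occurs, Aft shutdown valve is inoperative=occurs, #3 relief valve failed=occurs → at least one input occurs → occurs.
Control loop unavailable [AND]: Relief train inoperative=occurs, Primary HIPPS logic solver is out=not, South pressure transmitter trips=occurs → not all inputs occur → does not occur.
Block path down [AND]: Control loop unavailable=not, Auxiliary block valve 2 is out=occurs, Inboard control valve 2 lost=occurs → not all inputs occur → does not occur.
Shutdown chain 2 unavailable [AND]: PLC 2 is inoperative=occurs, B actuator 2 lost=occurs, B vent valve 2 lost=occurs, A rupture disc 2 is down=occurs → all inputs occur → occurs.
Pipeline overpressure [AND]: Vent line lost=occurs, Block path down=not, Shutdown chain 2 unavailable=occurs → not all inputs occur → does not occur.

No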